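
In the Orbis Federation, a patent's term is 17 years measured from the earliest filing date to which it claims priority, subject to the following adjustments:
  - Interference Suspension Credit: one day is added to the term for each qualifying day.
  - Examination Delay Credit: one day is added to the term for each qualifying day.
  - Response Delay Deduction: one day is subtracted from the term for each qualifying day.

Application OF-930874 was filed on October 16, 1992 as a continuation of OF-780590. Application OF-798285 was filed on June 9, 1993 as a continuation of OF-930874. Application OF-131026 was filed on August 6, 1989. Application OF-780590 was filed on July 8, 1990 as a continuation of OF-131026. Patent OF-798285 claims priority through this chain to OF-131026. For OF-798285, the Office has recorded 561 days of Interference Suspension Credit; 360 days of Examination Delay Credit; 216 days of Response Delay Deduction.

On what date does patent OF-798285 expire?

2008-07-11

Earliest priority filing: 6 August 1989.
Base term: 6 August 1989 + 17 years → 6 August 2006.
Interference Suspension Credit: +561 days → 18 February 2008.
Examination Delay Credit: +360 days → 12 February 2009.
Response Delay Deduction: −216 days → 11 July 2008.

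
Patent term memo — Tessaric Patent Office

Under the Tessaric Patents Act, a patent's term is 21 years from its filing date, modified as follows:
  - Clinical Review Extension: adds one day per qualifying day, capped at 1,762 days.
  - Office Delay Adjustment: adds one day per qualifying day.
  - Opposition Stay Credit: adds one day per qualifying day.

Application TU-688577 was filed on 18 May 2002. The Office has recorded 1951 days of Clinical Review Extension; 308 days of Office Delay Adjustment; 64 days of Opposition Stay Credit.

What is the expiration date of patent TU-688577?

2029-03-21

Base term: filing date + 21 years → 18 May 2023.
Clinical Review Extension: 1951 days claimed exceeds the 1762-day cap, so +1762 days → 14 March 2028.
Office Delay Adjustment: +308 days → 16 January 2029.
Opposition Stay Credit: +64 days → 21 March 2029.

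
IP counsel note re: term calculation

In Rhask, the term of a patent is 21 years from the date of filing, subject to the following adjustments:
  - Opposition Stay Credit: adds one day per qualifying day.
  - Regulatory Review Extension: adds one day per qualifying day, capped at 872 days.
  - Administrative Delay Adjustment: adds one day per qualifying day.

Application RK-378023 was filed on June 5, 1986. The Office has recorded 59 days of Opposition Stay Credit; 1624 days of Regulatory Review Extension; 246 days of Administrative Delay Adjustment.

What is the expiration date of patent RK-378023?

Base term: filing date + 21 years → 5 June 2007.
Opposition Stay Credit: +59 days → 3 August 2007.
Regulatory Review Extension: 1624 days claimed exceeds the 872-day cap, so +872 days → 22 December 2009.
Administrative Delay Adjustment: +246 days → 25 August 2010.

2010-08-25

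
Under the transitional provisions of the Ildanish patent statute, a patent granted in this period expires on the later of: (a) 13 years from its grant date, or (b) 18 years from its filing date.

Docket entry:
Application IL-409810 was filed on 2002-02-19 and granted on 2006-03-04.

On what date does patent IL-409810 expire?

(a) grant + 13 years → 4 March 2019.
(b) filing + 18 years → 19 February 2020.
Later of the two: 19 February 2020.

2020-02-19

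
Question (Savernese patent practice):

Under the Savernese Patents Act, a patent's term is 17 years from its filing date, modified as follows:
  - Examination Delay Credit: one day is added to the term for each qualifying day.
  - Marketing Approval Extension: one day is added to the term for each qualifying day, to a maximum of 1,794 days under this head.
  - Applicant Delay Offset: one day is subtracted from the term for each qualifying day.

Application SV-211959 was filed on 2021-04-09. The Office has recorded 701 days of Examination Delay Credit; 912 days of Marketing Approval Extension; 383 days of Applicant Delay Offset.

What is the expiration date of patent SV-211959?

Base term: filing date + 17 years → 9 April 2038.
Examination Delay Credit: +701 days → 10 March 2040.
Marketing Approval Extension: 912 days (within the 1794-day cap) → +912 days → 8 September 2042.
Applicant Delay Offset: −383 days → 21 August 2041.

August 21, 2041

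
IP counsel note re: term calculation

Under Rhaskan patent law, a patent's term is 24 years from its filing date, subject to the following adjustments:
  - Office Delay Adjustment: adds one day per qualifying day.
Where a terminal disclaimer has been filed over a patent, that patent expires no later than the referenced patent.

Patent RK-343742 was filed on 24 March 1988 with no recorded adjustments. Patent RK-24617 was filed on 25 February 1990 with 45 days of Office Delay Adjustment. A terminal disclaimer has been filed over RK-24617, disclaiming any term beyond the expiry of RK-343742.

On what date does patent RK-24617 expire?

March 24, 2012

Natural term of RK-24617:
  Base: filing + 24 years → 25 February 2014.
  Office Delay Adjustment: +45 days → 11 April 2014.
Expiry of referenced patent RK-343742:
  Base: filing + 24 years → 24 March 2012.
Terminal disclaimer: RK-24617 expires on the earlier of 11 April 2014 and 24 March 2012.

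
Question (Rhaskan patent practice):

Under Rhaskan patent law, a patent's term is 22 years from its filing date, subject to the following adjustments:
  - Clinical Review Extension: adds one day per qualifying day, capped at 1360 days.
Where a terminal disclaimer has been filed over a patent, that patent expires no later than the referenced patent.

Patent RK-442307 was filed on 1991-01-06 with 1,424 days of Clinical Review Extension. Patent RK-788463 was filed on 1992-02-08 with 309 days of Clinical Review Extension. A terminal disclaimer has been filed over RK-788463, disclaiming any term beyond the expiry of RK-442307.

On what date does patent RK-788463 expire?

2014-12-14

Natural term of RK-788463:
  Base: filing + 22 years → 8 February 2014.
  Clinical Review Extension: 309 days (within the 1360-day cap) → +309 days → 14 December 2014.
Expiry of referenced patent RK-442307:
  Base: filing + 22 years → 6 January 2013.
  Clinical Review Extension: 1424 days claimed exceeds the 1360-day cap, so +1360 days → 27 September 2016.
Terminal disclaimer: RK-788463 expires on the earlier of 14 December 2014 and 27 September 2016.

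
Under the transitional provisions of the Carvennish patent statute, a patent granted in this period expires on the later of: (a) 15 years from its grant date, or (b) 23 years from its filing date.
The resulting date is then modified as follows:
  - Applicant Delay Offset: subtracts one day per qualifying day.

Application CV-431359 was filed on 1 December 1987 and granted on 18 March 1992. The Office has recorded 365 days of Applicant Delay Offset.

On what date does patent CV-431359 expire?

2009-12-01

(a) grant + 15 years → 18 March 2007.
(b) filing + 23 years → 1 December 2010.
Later of the two: 1 December 2010.
Applicant Delay Offset: −365 days → 1 December 2009.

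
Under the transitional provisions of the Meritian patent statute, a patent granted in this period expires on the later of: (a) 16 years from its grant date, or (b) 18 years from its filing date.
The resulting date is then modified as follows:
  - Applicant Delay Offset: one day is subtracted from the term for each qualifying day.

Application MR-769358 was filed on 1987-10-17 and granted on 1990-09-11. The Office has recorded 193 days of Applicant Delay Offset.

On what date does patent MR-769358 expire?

(a) grant + 16 years → 11 September 2006.
(b) filing + 18 years → 17 October 2005.
Later of the two: 11 September 2006.
Applicant Delay Offset: −193 days → 2 March 2006.

2006-03-02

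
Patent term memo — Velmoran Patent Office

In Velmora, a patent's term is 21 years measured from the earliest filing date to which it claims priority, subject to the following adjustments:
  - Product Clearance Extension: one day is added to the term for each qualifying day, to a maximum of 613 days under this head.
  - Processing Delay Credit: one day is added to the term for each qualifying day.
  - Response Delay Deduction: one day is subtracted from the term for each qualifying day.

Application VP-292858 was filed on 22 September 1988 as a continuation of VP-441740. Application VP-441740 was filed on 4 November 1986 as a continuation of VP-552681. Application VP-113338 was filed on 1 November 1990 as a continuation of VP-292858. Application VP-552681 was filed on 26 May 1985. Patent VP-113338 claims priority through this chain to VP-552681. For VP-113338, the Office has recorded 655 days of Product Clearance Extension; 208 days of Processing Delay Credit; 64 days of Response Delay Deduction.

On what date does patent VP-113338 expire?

Earliest priority filing: 26 May 1985.
Base term: 26 May 1985 + 21 years → 26 May 2006.
Product Clearance Extension: 655 days claimed exceeds the 613-day cap, so +613 days → 29 January 2008.
Processing Delay Credit: +208 days → 24 August 2008.
Response Delay Deduction: −64 days → 21 June 2008.

2008-06-21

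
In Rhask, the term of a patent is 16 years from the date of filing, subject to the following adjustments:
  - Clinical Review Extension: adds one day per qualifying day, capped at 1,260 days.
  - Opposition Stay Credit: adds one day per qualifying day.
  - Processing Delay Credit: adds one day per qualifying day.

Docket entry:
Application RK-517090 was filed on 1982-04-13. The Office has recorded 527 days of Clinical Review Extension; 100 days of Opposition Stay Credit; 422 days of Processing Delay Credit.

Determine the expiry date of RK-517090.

Base term: filing date + 16 years → 13 April 1998.
Clinical Review Extension: 527 days (within the 1260-day cap) → +527 days → 22 September 1999.
Opposition Stay Credit: +100 days → 31 December 1999.
Processing Delay Credit: +422 days → 25 February 2001.

2001-02-25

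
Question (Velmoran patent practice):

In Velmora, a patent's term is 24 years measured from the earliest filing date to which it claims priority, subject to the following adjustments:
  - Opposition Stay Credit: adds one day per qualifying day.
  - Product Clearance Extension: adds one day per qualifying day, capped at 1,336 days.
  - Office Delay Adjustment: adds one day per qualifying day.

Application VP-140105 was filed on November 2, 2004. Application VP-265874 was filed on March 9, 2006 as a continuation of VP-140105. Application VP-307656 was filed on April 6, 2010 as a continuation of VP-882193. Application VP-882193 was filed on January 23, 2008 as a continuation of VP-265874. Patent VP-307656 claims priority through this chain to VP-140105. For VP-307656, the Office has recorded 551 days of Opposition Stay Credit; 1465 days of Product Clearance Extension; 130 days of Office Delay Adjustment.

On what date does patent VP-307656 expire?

2034-05-12

Earliest priority filing: 2 November 2004.
Base term: 2 November 2004 + 24 years → 2 November 2028.
Opposition Stay Credit: +551 days → 7 May 2030.
Product Clearance Extension: 1465 days claimed exceeds the 1336-day cap, so +1336 days → 2 January 2034.
Office Delay Adjustment: +130 days → 12 May 2034.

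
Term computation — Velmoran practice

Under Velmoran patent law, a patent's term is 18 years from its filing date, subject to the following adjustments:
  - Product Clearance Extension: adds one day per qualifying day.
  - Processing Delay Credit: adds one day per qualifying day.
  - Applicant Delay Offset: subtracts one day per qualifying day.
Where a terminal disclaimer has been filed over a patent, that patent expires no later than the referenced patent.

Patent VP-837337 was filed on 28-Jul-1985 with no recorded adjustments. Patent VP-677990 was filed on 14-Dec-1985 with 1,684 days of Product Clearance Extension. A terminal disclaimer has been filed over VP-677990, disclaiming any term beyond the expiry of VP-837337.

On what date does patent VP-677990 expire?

July 28, 2003

Natural term of VP-677990:
  Base: filing + 18 years → 14 December 2003.
  Product Clearance Extension: +1684 days → 24 July 2008.
Expiry of referenced patent VP-837337:
  Base: filing + 18 years → 28 July 2003.
Terminal disclaimer: VP-677990 expires on the earlier of 24 July 2008 and 28 July 2003.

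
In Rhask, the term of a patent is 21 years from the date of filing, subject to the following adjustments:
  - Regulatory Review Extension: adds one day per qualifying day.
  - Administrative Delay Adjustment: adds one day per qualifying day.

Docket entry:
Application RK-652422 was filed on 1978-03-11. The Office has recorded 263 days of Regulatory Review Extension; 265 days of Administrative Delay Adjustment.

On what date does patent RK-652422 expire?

Base term: filing date + 21 years → 11 March 1999.
Regulatory Review Extension: +263 days → 29 November 1999.
Administrative Delay Adjustment: +265 days → 20 August 2000.

2000-08-20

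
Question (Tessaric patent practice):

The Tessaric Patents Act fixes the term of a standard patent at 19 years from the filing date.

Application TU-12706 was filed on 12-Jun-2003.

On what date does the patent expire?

June 12, 2022

Filing date + 19 years → 12 June 2022.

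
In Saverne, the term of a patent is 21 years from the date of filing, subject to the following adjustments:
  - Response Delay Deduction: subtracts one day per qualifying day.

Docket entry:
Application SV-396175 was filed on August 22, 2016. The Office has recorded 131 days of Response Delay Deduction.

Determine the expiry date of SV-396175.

Base term: filing date + 21 years → 22 August 2037.
Response Delay Deduction: −131 days → 13 April 2037.

2037-04-13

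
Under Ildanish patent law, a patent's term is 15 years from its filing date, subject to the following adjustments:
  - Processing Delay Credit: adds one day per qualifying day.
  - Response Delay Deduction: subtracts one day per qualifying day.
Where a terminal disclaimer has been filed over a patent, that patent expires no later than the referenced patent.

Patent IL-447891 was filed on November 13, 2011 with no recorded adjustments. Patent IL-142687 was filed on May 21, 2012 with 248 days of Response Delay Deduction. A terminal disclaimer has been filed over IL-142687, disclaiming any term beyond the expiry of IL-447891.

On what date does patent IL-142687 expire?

Natural term of IL-142687:
  Base: filing + 15 years → 21 May 2027.
  Response Delay Deduction: −248 days → 15 September 2026.
Expiry of referenced patent IL-447891:
  Base: filing + 15 years → 13 November 2026.
Terminal disclaimer: IL-142687 expires on the earlier of 15 September 2026 and 13 November 2026.

September 15, 2026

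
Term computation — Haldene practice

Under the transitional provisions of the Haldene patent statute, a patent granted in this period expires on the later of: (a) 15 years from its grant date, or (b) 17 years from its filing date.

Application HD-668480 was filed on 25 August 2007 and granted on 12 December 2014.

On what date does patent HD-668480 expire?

2029-12-12

(a) grant + 15 years → 12 December 2029.
(b) filing + 17 years → 25 August 2024.
Later of the two: 12 December 2029.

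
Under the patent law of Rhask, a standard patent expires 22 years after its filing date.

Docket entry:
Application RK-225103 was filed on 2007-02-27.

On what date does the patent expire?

Filing date + 22 years → 27 February 2029.

2029-02-27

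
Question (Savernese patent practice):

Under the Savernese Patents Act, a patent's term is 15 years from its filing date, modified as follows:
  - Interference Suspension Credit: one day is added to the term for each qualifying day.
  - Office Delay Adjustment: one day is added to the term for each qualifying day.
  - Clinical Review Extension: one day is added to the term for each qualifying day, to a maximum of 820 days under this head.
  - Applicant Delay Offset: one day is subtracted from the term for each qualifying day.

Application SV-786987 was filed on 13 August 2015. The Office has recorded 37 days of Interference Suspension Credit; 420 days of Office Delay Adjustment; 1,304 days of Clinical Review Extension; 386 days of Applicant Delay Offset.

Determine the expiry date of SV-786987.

2033-01-20

Base term: filing date + 15 years → 13 August 2030.
Interference Suspension Credit: +37 days → 19 September 2030.
Office Delay Adjustment: +420 days → 13 November 2031.
Clinical Review Extension: 1304 days claimed exceeds the 820-day cap, so +820 days → 10 February 2034.
Applicant Delay Offset: −386 days → 20 January 2033.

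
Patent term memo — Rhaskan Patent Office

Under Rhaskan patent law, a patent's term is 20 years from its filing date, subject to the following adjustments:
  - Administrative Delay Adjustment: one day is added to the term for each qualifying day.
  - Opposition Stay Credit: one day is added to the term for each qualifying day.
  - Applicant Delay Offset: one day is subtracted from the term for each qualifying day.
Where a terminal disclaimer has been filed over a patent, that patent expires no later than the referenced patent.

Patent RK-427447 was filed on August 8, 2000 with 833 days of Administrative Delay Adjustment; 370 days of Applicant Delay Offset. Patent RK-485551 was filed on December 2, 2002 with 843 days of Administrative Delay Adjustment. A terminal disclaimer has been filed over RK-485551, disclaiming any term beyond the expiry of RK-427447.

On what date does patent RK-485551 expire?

Natural term of RK-485551:
  Base: filing + 20 years → 2 December 2022.
  Administrative Delay Adjustment: +843 days → 24 March 2025.
Expiry of referenced patent RK-427447:
  Base: filing + 20 years → 8 August 2020.
  Administrative Delay Adjustment: +833 days → 19 November 2022.
  Applicant Delay Offset: −370 days → 14 November 2021.
Terminal disclaimer: RK-485551 expires on the earlier of 24 March 2025 and 14 November 2021.

November 14, 2021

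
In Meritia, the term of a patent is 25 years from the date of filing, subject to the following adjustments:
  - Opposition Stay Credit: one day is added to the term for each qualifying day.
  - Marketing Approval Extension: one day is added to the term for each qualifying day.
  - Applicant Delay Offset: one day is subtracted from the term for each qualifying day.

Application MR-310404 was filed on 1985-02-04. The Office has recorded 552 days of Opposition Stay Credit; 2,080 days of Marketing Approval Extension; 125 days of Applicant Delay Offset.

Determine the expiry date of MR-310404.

Base term: filing date + 25 years → 4 February 2010.
Opposition Stay Credit: +552 days → 10 August 2011.
Marketing Approval Extension: +2080 days → 20 April 2017.
Applicant Delay Offset: −125 days → 16 December 2016.

December 16, 2016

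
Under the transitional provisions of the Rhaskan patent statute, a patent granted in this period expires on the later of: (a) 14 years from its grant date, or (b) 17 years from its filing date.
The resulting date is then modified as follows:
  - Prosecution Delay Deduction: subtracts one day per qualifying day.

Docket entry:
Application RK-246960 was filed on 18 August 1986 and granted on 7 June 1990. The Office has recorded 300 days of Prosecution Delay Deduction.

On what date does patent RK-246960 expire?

2003-08-12

(a) grant + 14 years → 7 June 2004.
(b) filing + 17 years → 18 August 2003.
Later of the two: 7 June 2004.
Prosecution Delay Deduction: −300 days → 12 August 2003.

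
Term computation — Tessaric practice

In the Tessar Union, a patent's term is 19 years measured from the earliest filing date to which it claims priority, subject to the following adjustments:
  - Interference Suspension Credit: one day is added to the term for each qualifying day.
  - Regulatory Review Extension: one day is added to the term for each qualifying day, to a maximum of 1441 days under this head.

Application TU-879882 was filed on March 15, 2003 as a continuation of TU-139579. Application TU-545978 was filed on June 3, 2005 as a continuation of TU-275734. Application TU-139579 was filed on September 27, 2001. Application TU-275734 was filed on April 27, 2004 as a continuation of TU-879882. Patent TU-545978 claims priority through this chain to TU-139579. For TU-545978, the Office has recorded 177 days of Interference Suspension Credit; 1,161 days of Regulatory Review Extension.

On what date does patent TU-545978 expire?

May 27, 2024

Earliest priority filing: 27 September 2001.
Base term: 27 September 2001 + 19 years → 27 September 2020.
Interference Suspension Credit: +177 days → 23 March 2021.
Regulatory Review Extension: 1161 days (within the 1441-day cap) → +1161 days → 27 May 2024.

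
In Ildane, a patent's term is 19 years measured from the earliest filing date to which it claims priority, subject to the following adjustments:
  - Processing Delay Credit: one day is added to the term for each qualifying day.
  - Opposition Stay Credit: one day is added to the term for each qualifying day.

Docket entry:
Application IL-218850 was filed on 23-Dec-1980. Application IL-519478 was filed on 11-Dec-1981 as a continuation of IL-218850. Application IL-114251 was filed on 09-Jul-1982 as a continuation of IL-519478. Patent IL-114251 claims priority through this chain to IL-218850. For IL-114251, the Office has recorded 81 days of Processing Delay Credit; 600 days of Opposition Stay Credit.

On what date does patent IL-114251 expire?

Earliest priority filing: 23 December 1980.
Base term: 23 December 1980 + 19 years → 23 December 1999.
Processing Delay Credit: +81 days → 13 March 2000.
Opposition Stay Credit: +600 days → 3 November 2001.

November 3, 2001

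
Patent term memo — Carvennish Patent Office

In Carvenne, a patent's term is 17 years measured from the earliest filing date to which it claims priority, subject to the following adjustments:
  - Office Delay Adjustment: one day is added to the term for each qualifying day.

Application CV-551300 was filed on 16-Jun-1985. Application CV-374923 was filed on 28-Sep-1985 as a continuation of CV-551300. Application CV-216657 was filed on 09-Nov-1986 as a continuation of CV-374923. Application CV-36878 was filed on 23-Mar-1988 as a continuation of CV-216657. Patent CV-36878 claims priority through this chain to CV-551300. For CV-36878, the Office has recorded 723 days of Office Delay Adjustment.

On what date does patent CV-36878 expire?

Earliest priority filing: 16 June 1985.
Base term: 16 June 1985 + 17 years → 16 June 2002.
Office Delay Adjustment: +723 days → 8 June 2004.

2004-06-08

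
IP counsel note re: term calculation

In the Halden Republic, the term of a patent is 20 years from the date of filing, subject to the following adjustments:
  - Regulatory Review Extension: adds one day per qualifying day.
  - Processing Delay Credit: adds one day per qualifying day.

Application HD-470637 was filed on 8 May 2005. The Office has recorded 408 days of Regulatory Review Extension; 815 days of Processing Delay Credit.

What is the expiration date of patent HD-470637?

2028-09-12

Base term: filing date + 20 years → 8 May 2025.
Regulatory Review Extension: +408 days → 20 June 2026.
Processing Delay Credit: +815 days → 12 September 2028.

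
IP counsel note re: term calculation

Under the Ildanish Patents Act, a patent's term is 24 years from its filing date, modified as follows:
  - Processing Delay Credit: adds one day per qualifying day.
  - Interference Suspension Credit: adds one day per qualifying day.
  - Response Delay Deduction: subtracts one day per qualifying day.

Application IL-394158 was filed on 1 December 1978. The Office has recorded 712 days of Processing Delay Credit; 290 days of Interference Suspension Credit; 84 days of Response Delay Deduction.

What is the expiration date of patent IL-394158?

Base term: filing date + 24 years → 1 December 2002.
Processing Delay Credit: +712 days → 12 November 2004.
Interference Suspension Credit: +290 days → 29 August 2005.
Response Delay Deduction: −84 days → 6 June 2005.

2005-06-06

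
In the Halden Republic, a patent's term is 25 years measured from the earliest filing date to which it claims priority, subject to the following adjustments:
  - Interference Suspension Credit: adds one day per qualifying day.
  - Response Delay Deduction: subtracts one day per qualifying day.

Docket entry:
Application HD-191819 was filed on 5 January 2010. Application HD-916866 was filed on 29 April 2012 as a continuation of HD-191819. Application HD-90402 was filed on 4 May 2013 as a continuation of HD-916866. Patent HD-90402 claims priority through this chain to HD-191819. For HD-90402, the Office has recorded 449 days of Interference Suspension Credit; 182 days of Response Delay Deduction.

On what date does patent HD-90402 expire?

September 29, 2035

Earliest priority filing: 5 January 2010.
Base term: 5 January 2010 + 25 years → 5 January 2035.
Interference Suspension Credit: +449 days → 29 March 2036.
Response Delay Deduction: −182 days → 29 September 2035.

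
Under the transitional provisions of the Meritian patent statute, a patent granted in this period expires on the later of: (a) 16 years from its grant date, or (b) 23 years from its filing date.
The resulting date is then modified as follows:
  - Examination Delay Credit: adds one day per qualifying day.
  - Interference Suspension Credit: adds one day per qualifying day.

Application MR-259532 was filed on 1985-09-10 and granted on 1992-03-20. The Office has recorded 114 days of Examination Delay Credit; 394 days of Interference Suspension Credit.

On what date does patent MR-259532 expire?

(a) grant + 16 years → 20 March 2008.
(b) filing + 23 years → 10 September 2008.
Later of the two: 10 September 2008.
Examination Delay Credit: +114 days → 2 January 2009.
Interference Suspension Credit: +394 days → 31 January 2010.

January 31, 2010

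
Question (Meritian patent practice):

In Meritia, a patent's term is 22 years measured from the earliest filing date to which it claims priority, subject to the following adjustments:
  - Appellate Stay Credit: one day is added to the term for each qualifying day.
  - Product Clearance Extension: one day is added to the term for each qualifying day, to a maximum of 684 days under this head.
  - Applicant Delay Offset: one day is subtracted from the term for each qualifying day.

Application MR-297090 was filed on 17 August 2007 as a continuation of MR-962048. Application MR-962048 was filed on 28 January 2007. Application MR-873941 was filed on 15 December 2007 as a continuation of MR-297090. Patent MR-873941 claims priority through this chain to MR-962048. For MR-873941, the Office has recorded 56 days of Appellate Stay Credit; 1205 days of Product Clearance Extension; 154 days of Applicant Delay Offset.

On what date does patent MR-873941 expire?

Earliest priority filing: 28 January 2007.
Base term: 28 January 2007 + 22 years → 28 January 2029.
Appellate Stay Credit: +56 days → 25 March 2029.
Product Clearance Extension: 1205 days claimed exceeds the 684-day cap, so +684 days → 7 February 2031.
Applicant Delay Offset: −154 days → 6 September 2030.

2030-09-06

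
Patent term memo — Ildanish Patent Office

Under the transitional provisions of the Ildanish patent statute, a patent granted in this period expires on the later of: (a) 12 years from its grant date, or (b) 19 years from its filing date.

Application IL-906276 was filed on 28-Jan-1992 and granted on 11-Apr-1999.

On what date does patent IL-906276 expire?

(a) grant + 12 years → 11 April 2011.
(b) filing + 19 years → 28 January 2011.
Later of the two: 11 April 2011.

April 11, 2011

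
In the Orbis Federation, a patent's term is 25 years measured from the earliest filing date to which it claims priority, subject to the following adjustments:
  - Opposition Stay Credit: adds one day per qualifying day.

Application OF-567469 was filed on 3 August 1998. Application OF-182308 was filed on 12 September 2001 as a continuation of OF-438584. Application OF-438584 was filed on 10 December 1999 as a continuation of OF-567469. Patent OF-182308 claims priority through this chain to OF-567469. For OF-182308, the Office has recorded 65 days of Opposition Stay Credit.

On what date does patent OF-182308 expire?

Earliest priority filing: 3 August 1998.
Base term: 3 August 1998 + 25 years → 3 August 2023.
Opposition Stay Credit: +65 days → 7 October 2023.

October 7, 2023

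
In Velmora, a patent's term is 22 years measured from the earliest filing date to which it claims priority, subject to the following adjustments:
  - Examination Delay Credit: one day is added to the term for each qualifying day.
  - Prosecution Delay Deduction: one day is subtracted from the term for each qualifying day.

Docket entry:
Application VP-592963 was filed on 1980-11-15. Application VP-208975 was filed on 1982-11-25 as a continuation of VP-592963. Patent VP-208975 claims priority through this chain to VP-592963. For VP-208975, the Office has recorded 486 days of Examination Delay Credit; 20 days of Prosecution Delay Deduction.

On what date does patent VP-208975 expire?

2004-02-24

Earliest priority filing: 15 November 1980.
Base term: 15 November 1980 + 22 years → 15 November 2002.
Examination Delay Credit: +486 days → 15 March 2004.
Prosecution Delay Deduction: −20 days → 24 February 2004.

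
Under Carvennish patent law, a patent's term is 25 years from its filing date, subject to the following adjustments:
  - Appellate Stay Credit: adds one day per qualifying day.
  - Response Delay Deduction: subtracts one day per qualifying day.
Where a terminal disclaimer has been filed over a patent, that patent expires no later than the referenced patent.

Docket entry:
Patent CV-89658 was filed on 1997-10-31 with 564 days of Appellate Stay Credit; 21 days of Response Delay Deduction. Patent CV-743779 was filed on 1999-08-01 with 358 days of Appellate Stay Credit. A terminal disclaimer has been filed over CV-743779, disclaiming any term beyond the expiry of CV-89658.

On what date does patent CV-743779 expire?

2024-04-26

Natural term of CV-743779:
  Base: filing + 25 years → 1 August 2024.
  Appellate Stay Credit: +358 days → 25 July 2025.
Expiry of referenced patent CV-89658:
  Base: filing + 25 years → 31 October 2022.
  Appellate Stay Credit: +564 days → 17 May 2024.
  Response Delay Deduction: −21 days → 26 April 2024.
Terminal disclaimer: CV-743779 expires on the earlier of 25 July 2025 and 26 April 2024.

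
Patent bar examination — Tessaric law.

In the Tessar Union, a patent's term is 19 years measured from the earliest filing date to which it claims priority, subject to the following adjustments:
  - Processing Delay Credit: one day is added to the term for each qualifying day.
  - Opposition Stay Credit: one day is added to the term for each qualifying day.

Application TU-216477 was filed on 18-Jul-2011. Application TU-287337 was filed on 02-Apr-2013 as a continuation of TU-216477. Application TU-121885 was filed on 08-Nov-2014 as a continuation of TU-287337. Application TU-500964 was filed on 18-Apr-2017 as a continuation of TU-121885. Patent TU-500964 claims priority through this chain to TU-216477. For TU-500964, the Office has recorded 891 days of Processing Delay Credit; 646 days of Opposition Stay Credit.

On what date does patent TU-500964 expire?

2034-10-02

Earliest priority filing: 18 July 2011.
Base term: 18 July 2011 + 19 years → 18 July 2030.
Processing Delay Credit: +891 days → 25 December 2032.
Opposition Stay Credit: +646 days → 2 October 2034.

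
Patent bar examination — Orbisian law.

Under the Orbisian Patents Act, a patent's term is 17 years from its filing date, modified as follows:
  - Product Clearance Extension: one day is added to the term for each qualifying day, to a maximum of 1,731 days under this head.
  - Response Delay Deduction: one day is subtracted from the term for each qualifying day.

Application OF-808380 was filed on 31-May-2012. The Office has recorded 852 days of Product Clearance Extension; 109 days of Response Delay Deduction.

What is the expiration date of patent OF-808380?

2031-06-13

Base term: filing date + 17 years → 31 May 2029.
Product Clearance Extension: 852 days (within the 1731-day cap) → +852 days → 30 September 2031.
Response Delay Deduction: −109 days → 13 June 2031.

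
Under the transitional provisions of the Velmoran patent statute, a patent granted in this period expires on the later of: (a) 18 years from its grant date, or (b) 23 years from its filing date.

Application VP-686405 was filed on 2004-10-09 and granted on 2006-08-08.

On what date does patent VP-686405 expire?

October 9, 2027

(a) grant + 18 years → 8 August 2024.
(b) filing + 23 years → 9 October 2027.
Later of the two: 9 October 2027.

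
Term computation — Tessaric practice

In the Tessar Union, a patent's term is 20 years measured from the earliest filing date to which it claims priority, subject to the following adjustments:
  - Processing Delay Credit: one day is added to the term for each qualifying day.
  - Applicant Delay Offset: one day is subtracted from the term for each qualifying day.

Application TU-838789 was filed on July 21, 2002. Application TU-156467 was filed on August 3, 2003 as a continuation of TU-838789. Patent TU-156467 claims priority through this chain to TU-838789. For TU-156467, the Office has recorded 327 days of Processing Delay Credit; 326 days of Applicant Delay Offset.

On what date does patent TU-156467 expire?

July 22, 2022

Earliest priority filing: 21 July 2002.
Base term: 21 July 2002 + 20 years → 21 July 2022.
Processing Delay Credit: +327 days → 13 June 2023.
Applicant Delay Offset: −326 days → 22 July 2022.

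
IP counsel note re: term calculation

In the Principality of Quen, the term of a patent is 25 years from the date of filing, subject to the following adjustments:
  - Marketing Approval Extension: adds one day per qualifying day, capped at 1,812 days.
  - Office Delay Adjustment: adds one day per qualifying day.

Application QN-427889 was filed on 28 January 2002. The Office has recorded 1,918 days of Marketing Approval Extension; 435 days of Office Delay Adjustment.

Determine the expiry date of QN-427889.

March 24, 2033

Base term: filing date + 25 years → 28 January 2027.
Marketing Approval Extension: 1918 days claimed exceeds the 1812-day cap, so +1812 days → 14 January 2032.
Office Delay Adjustment: +435 days → 24 March 2033.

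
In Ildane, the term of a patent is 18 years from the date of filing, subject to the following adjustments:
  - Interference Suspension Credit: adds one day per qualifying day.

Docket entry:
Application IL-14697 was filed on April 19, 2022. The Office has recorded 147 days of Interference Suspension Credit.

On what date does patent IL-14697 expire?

September 13, 2040

Base term: filing date + 18 years → 19 April 2040.
Interference Suspension Credit: +147 days → 13 September 2040.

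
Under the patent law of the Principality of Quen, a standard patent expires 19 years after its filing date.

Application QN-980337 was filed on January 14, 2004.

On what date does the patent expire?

Filing date + 19 years → 14 January 2023.

January 14, 2023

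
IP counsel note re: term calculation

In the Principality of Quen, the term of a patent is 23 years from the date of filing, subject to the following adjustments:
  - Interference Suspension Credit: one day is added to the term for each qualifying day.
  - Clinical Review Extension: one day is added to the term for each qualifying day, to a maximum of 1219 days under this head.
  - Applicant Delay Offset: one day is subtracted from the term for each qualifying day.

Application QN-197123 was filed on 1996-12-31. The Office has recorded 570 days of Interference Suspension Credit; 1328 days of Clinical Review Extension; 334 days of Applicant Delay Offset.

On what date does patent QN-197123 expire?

December 25, 2023

Base term: filing date + 23 years → 31 December 2019.
Interference Suspension Credit: +570 days → 23 July 2021.
Clinical Review Extension: 1328 days claimed exceeds the 1219-day cap, so +1219 days → 23 November 2024.
Applicant Delay Offset: −334 days → 25 December 2023.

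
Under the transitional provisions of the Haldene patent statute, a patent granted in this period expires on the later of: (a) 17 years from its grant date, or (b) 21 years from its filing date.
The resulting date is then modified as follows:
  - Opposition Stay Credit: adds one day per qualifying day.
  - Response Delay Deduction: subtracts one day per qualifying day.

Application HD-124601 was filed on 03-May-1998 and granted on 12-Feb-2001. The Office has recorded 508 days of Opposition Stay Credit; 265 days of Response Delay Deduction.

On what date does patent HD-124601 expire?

(a) grant + 17 years → 12 February 2018.
(b) filing + 21 years → 3 May 2019.
Later of the two: 3 May 2019.
Opposition Stay Credit: +508 days → 22 September 2020.
Response Delay Deduction: −265 days → 1 January 2020.

2020-01-01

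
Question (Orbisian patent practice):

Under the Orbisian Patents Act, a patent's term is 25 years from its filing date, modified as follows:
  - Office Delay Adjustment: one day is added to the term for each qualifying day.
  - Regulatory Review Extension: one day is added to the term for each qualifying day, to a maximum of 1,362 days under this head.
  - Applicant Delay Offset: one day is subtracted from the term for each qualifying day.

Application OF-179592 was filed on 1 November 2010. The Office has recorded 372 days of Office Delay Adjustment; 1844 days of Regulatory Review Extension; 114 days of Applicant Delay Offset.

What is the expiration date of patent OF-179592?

Base term: filing date + 25 years → 1 November 2035.
Office Delay Adjustment: +372 days → 7 November 2036.
Regulatory Review Extension: 1844 days claimed exceeds the 1362-day cap, so +1362 days → 31 July 2040.
Applicant Delay Offset: −114 days → 8 April 2040.

April 8, 2040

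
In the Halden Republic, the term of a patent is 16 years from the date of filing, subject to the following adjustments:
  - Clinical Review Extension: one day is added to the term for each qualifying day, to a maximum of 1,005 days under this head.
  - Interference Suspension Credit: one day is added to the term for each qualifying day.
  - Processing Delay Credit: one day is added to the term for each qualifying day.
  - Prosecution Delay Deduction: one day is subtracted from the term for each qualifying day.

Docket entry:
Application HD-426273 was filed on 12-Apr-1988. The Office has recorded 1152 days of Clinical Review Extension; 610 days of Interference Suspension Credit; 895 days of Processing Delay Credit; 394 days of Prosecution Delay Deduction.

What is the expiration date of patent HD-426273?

Base term: filing date + 16 years → 12 April 2004.
Clinical Review Extension: 1152 days claimed exceeds the 1005-day cap, so +1005 days → 12 January 2007.
Interference Suspension Credit: +610 days → 13 September 2008.
Processing Delay Credit: +895 days → 25 February 2011.
Prosecution Delay Deduction: −394 days → 27 January 2010.

2010-01-27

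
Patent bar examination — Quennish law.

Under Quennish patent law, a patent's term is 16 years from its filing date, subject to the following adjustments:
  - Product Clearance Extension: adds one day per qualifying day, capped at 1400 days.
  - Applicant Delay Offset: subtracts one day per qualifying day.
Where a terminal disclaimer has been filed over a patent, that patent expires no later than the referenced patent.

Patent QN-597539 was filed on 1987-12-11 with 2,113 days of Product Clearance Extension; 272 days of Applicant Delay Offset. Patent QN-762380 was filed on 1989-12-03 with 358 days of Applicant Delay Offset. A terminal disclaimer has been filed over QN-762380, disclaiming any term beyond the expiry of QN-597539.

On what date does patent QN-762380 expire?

Natural term of QN-762380:
  Base: filing + 16 years → 3 December 2005.
  Applicant Delay Offset: −358 days → 10 December 2004.
Expiry of referenced patent QN-597539:
  Base: filing + 16 years → 11 December 2003.
  Product Clearance Extension: 2113 days claimed exceeds the 1400-day cap, so +1400 days → 11 October 2007.
  Applicant Delay Offset: −272 days → 12 January 2007.
Terminal disclaimer: QN-762380 expires on the earlier of 10 December 2004 and 12 January 2007.

December 10, 2004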